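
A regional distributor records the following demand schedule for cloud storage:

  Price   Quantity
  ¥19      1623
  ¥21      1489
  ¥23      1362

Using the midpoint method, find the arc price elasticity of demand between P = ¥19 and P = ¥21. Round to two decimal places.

At P = 19, Q = 1623; at P = 21, Q = 1489.
ΔQ = -134, ΔP = 2. Midpoints: P̄ = 20.00, Q̄ = 1556.0.
ε = (ΔQ/ΔP)(P̄/Q̄) = (-134/2)(20.00/1556.0).

-0.86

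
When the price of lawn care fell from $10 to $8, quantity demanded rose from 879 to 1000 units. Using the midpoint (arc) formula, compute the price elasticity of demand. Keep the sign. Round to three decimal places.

ΔQ = 1000 − 879 = 121; ΔP = 8 − 10 = -2.
Midpoints: P̄ = 9.00, Q̄ = 939.5.
ε = (ΔQ/ΔP)(P̄/Q̄) = (121/-2)(9.00/939.5).

-0.580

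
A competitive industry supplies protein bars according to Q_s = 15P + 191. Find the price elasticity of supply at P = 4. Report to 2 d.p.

0.24

At P = 4, Q_s = 251.
dQ_s/dP = 15.
ε_s = (dQ_s/dP)(P/Q_s) = (15)(4/251).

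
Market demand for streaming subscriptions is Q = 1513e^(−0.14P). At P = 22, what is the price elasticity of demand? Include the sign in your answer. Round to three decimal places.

-3.080

At P = 22, Q = 69.536.
dQ/dP = −0.14·1513e^(−0.14P) = −0.14Q = -9.735.
ε = (dQ/dP)(P/Q) = (-9.735)(22/69.536).
|ε| > 1, so demand is elastic at this price.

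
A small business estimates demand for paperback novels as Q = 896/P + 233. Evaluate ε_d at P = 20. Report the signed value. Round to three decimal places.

-0.161

At P = 20, Q = 277.800.
dQ/dP = −896/P² = -2.240.
ε = (dQ/dP)(P/Q) = (-2.240)(20/277.800).
|ε| < 1, so demand is inelastic at this price.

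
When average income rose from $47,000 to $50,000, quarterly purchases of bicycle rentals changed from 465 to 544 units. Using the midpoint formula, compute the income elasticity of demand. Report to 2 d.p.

ΔQ = 79, ΔI = 3000. Midpoints: Ī = 48,500, Q̄ = 504.5.
ε_I = (ΔQ/ΔI)(Ī/Q̄) = (79/3000)(48500/504.5).
ε_I > 0, so the good is normal.

2.53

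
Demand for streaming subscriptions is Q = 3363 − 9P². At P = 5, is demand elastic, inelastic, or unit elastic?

inelastic

Q = 3138, dQ/dP = -90.
ε = (dQ/dP)(P/Q) ≈ -0.143.
|ε| = 0.14 < 1.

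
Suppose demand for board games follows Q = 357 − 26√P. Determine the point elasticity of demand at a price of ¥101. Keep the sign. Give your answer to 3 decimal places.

-1.365

At P = 101, Q = 95.703.
dQ/dP = −26/(2√P) = -1.294.
ε = (dQ/dP)(P/Q) = (-1.294)(101/95.703).
|ε| > 1, so demand is elastic at this price.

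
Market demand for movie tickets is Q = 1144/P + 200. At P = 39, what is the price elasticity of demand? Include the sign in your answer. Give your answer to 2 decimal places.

-0.13

At P = 39, Q = 229.333.
dQ/dP = −1144/P² = -0.752.
ε = (dQ/dP)(P/Q) = (-0.752)(39/229.333).
|ε| < 1, so demand is inelastic at this price.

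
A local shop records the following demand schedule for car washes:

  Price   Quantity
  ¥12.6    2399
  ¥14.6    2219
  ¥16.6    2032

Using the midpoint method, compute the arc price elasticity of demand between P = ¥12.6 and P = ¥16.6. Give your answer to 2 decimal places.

At P = 12.6, Q = 2399; at P = 16.6, Q = 2032.
ΔQ = -367, ΔP = 4.0. Midpoints: P̄ = 14.60, Q̄ = 2215.5.
ε = (ΔQ/ΔP)(P̄/Q̄) = (-367/4.0)(14.60/2215.5).

-0.60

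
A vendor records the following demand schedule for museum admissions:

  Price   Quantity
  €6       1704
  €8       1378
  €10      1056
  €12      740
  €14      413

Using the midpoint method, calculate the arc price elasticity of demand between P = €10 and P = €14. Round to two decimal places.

-2.63

At P = 10, Q = 1056; at P = 14, Q = 413.
ΔQ = -643, ΔP = 4. Midpoints: P̄ = 12.00, Q̄ = 734.5.
ε = (ΔQ/ΔP)(P̄/Q̄) = (-643/4)(12.00/734.5).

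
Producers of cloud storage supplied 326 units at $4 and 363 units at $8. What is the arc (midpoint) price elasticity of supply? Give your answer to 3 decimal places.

0.161

ΔQ = 363 − 326 = 37; ΔP = 8 − 4 = 4.
Midpoints: P̄ = 6.00, Q̄ = 344.5.
ε_s = (ΔQ/ΔP)(P̄/Q̄) = (37/4)(6.00/344.5).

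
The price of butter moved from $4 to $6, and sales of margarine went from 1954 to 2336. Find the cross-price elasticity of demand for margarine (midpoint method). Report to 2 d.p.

ΔQ_x = 2336 − 1954 = 382; ΔP_y = 6 − 4 = 2.
Midpoints: P̄_y = 5.00, Q̄_x = 2145.0.
ε_xy = (ΔQ_x/ΔP_y)(P̄_y/Q̄_x) = (382/2)(5.00/2145.0).

0.45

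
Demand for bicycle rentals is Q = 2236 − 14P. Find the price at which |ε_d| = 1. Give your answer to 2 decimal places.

For linear demand Q = a − bP, ε = −bP/(a − bP). |ε| = 1 when bP = a − bP, i.e. P = a/(2b).
P = 2236/(2·14) = 2236/28 = 79.8571.

79.86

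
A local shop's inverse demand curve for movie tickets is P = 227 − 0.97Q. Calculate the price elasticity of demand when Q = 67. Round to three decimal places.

-2.493

At Q = 67, P = 227 − 0.97(67) = 162.01.
dP/dQ = −0.97, so dQ/dP = 1/(−0.97) = -1.031.
ε = (dQ/dP)(P/Q) = (-1.031)(162.01/67).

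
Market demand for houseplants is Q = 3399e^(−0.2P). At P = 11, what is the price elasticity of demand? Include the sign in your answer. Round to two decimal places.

-2.20

At P = 11, Q = 376.620.
dQ/dP = −0.2·3399e^(−0.2P) = −0.2Q = -75.324.
ε = (dQ/dP)(P/Q) = (-75.324)(11/376.620).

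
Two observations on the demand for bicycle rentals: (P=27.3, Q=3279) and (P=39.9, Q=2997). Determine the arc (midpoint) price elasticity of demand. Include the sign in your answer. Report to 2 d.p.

-0.24

ΔQ = 2997 − 3279 = -282; ΔP = 39.9 − 27.3 = 12.6.
Midpoints: P̄ = 33.60, Q̄ = 3138.0.
ε = (ΔQ/ΔP)(P̄/Q̄) = (-282/12.6)(33.60/3138.0).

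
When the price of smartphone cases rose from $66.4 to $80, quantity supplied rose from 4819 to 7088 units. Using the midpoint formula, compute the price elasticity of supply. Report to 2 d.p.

2.05

ΔQ = 7088 − 4819 = 2269; ΔP = 80 − 66.4 = 13.6.
Midpoints: P̄ = 73.20, Q̄ = 5953.5.
ε_s = (ΔQ/ΔP)(P̄/Q̄) = (2269/13.6)(73.20/5953.5).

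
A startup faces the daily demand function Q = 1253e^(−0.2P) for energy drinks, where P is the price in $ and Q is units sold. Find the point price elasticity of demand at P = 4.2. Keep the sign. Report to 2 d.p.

At P = 4.2, Q = 540.933.
dQ/dP = −0.2·1253e^(−0.2P) = −0.2Q = -108.187.
ε = (dQ/dP)(P/Q) = (-108.187)(4.2/540.933).
|ε| < 1, so demand is inelastic at this price.

-0.84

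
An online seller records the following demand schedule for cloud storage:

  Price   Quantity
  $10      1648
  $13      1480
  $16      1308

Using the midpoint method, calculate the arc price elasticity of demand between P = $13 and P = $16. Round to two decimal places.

At P = 13, Q = 1480; at P = 16, Q = 1308.
ΔQ = -172, ΔP = 3. Midpoints: P̄ = 14.50, Q̄ = 1394.0.
ε = (ΔQ/ΔP)(P̄/Q̄) = (-172/3)(14.50/1394.0).

-0.60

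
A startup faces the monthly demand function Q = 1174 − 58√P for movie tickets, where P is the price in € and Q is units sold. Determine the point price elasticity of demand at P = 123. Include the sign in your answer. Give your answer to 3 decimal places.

-0.606

At P = 123, Q = 530.749.
dQ/dP = −58/(2√P) = -2.615.
ε = (dQ/dP)(P/Q) = (-2.615)(123/530.749).
|ε| < 1, so demand is inelastic at this price.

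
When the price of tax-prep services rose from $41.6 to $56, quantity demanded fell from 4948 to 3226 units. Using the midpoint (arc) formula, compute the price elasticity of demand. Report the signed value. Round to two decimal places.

ΔQ = 3226 − 4948 = -1722; ΔP = 56 − 41.6 = 14.4.
Midpoints: P̄ = 48.80, Q̄ = 4087.0.
ε = (ΔQ/ΔP)(P̄/Q̄) = (-1722/14.4)(48.80/4087.0).

-1.43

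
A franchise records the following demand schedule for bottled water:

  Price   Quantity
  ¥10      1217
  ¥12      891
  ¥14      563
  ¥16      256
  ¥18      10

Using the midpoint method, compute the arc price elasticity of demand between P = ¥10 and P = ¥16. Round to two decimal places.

At P = 10, Q = 1217; at P = 16, Q = 256.
ΔQ = -961, ΔP = 6. Midpoints: P̄ = 13.00, Q̄ = 736.5.
ε = (ΔQ/ΔP)(P̄/Q̄) = (-961/6)(13.00/736.5).

-2.83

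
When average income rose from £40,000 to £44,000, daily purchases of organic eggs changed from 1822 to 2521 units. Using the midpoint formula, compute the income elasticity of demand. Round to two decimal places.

3.38

ΔQ = 699, ΔI = 4000. Midpoints: Ī = 42,000, Q̄ = 2171.5.
ε_I = (ΔQ/ΔI)(Ī/Q̄) = (699/4000)(42000/2171.5).
ε_I > 0, so the good is normal.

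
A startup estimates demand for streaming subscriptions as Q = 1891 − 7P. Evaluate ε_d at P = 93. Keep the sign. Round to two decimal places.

-0.53

At P = 93, Q = 1240.
dQ/dP = −7.
ε = (dQ/dP)(P/Q) = (-7)(93/1240).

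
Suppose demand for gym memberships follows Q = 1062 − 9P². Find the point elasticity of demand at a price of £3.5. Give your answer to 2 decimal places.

At P = 3.5, Q = 951.750.
dQ/dP = −18P = -63.
ε = (dQ/dP)(P/Q) = (-63)(3.5/951.750).

-0.23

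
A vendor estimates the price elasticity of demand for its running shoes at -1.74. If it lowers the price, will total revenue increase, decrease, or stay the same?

increase

|ε| = 1.74 > 1, so demand is elastic. A price cut therefore raises total revenue.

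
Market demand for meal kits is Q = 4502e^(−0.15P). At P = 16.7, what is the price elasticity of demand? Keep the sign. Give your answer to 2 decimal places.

At P = 16.7, Q = 367.704.
dQ/dP = −0.15·4502e^(−0.15P) = −0.15Q = -55.156.
ε = (dQ/dP)(P/Q) = (-55.156)(16.7/367.704).

-2.51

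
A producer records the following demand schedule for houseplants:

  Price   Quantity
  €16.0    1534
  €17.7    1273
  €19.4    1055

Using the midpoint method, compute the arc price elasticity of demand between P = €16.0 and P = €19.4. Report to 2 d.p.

At P = 16.0, Q = 1534; at P = 19.4, Q = 1055.
ΔQ = -479, ΔP = 3.4. Midpoints: P̄ = 17.70, Q̄ = 1294.5.
ε = (ΔQ/ΔP)(P̄/Q̄) = (-479/3.4)(17.70/1294.5).

-1.93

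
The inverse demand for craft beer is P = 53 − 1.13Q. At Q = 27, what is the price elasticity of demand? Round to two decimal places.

-0.74

At Q = 27, P = 53 − 1.13(27) = 22.49.
dP/dQ = −1.13, so dQ/dP = 1/(−1.13) = -0.885.
ε = (dQ/dP)(P/Q) = (-0.885)(22.49/27).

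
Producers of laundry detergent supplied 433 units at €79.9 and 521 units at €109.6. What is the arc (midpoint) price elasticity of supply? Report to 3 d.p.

0.589

ΔQ = 521 − 433 = 88; ΔP = 109.6 − 79.9 = 29.7.
Midpoints: P̄ = 94.75, Q̄ = 477.0.
ε_s = (ΔQ/ΔP)(P̄/Q̄) = (88/29.7)(94.75/477.0).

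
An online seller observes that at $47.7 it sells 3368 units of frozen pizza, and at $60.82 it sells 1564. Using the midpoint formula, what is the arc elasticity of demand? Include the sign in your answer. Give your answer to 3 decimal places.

ΔQ = 1564 − 3368 = -1804; ΔP = 60.82 − 47.7 = 13.12.
Midpoints: P̄ = 54.26, Q̄ = 2466.0.
ε = (ΔQ/ΔP)(P̄/Q̄) = (-1804/13.12)(54.26/2466.0).

-3.025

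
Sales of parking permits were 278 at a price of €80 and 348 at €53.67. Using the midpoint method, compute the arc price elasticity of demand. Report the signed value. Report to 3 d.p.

ΔQ = 348 − 278 = 70; ΔP = 53.67 − 80 = -26.33.
Midpoints: P̄ = 66.84, Q̄ = 313.0.
ε = (ΔQ/ΔP)(P̄/Q̄) = (70/-26.33)(66.84/313.0).

-0.568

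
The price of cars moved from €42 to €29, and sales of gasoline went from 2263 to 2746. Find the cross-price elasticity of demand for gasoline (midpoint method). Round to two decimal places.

ΔQ_x = 2746 − 2263 = 483; ΔP_y = 29 − 42 = -13.
Midpoints: P̄_y = 35.50, Q̄_x = 2504.5.
ε_xy = (ΔQ_x/ΔP_y)(P̄_y/Q̄_x) = (483/-13)(35.50/2504.5).

-0.53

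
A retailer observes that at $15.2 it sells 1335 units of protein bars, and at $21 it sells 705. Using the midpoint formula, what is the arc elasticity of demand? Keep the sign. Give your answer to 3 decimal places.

-1.927

ΔQ = 705 − 1335 = -630; ΔP = 21 − 15.2 = 5.8.
Midpoints: P̄ = 18.10, Q̄ = 1020.0.
ε = (ΔQ/ΔP)(P̄/Q̄) = (-630/5.8)(18.10/1020.0).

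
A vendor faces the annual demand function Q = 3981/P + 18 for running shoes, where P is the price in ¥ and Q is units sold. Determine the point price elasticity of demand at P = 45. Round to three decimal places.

At P = 45, Q = 106.467.
dQ/dP = −3981/P² = -1.966.
ε = (dQ/dP)(P/Q) = (-1.966)(45/106.467).
|ε| < 1, so demand is inelastic at this price.

-0.831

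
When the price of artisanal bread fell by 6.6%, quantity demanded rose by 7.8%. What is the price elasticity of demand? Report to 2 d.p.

-1.18

ε = %ΔQ / %ΔP = (7.8)/(-6.6) = -1.182.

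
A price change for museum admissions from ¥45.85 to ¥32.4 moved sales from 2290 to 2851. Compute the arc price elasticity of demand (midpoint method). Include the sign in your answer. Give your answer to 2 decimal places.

-0.63

ΔQ = 2851 − 2290 = 561; ΔP = 32.4 − 45.85 = -13.45.
Midpoints: P̄ = 39.12, Q̄ = 2570.5.
ε = (ΔQ/ΔP)(P̄/Q̄) = (561/-13.45)(39.12/2570.5).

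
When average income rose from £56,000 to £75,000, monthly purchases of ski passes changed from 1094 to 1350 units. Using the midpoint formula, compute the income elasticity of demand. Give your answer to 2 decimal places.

ΔQ = 256, ΔI = 19000. Midpoints: Ī = 65,500, Q̄ = 1222.0.
ε_I = (ΔQ/ΔI)(Ī/Q̄) = (256/19000)(65500/1222.0).

0.72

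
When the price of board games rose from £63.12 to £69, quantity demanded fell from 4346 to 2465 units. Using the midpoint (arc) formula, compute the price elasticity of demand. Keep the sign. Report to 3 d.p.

ΔQ = 2465 − 4346 = -1881; ΔP = 69 − 63.12 = 5.88.
Midpoints: P̄ = 66.06, Q̄ = 3405.5.
ε = (ΔQ/ΔP)(P̄/Q̄) = (-1881/5.88)(66.06/3405.5).

-6.205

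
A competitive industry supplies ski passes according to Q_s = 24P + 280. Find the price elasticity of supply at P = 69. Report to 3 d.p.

At P = 69, Q_s = 1936.
dQ_s/dP = 24.
ε_s = (dQ_s/dP)(P/Q_s) = (24)(69/1936).

0.855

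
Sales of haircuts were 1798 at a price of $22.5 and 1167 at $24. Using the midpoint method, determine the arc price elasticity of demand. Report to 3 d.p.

ΔQ = 1167 − 1798 = -631; ΔP = 24 − 22.5 = 1.5.
Midpoints: P̄ = 23.25, Q̄ = 1482.5.
ε = (ΔQ/ΔP)(P̄/Q̄) = (-631/1.5)(23.25/1482.5).

-6.597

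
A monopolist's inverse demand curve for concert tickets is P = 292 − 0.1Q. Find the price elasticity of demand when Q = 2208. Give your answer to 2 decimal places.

-0.32

At Q = 2208, P = 292 − 0.1(2208) = 71.20.
dP/dQ = −0.1, so dQ/dP = 1/(−0.1) = -10.000.
ε = (dQ/dP)(P/Q) = (-10.000)(71.20/2208).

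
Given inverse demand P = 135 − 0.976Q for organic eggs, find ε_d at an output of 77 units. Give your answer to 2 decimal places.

At Q = 77, P = 135 − 0.976(77) = 59.85.
dP/dQ = −0.976, so dQ/dP = 1/(−0.976) = -1.025.
ε = (dQ/dP)(P/Q) = (-1.025)(59.85/77).

-0.80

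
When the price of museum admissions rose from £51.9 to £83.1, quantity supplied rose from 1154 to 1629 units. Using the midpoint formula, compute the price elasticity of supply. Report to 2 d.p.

ΔQ = 1629 − 1154 = 475; ΔP = 83.1 − 51.9 = 31.2.
Midpoints: P̄ = 67.50, Q̄ = 1391.5.
ε_s = (ΔQ/ΔP)(P̄/Q̄) = (475/31.2)(67.50/1391.5).

0.74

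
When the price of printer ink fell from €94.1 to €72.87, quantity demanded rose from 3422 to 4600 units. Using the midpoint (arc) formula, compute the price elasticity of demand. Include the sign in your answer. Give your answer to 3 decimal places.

-1.155

ΔQ = 4600 − 3422 = 1178; ΔP = 72.87 − 94.1 = -21.23.
Midpoints: P̄ = 83.48, Q̄ = 4011.0.
ε = (ΔQ/ΔP)(P̄/Q̄) = (1178/-21.23)(83.48/4011.0).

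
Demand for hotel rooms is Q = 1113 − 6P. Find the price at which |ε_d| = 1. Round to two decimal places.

92.75

For linear demand Q = a − bP, ε = −bP/(a − bP). |ε| = 1 when bP = a − bP, i.e. P = a/(2b).
P = 1113/(2·6) = 1113/12 = 92.7500.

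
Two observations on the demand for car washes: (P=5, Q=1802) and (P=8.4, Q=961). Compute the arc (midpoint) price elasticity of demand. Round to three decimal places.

ΔQ = 961 − 1802 = -841; ΔP = 8.4 − 5 = 3.4.
Midpoints: P̄ = 6.70, Q̄ = 1381.5.
ε = (ΔQ/ΔP)(P̄/Q̄) = (-841/3.4)(6.70/1381.5).

-1.200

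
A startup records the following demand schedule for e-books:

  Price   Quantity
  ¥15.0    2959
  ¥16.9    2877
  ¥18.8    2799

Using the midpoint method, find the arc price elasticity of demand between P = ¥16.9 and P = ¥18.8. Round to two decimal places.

-0.26

At P = 16.9, Q = 2877; at P = 18.8, Q = 2799.
ΔQ = -78, ΔP = 1.9. Midpoints: P̄ = 17.85, Q̄ = 2838.0.
ε = (ΔQ/ΔP)(P̄/Q̄) = (-78/1.9)(17.85/2838.0).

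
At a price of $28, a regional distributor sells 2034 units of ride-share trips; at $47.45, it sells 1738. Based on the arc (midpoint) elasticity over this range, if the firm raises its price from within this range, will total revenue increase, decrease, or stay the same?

increase

Arc ε = (-296/19.45)(37.73/1886.0) ≈ -0.304.
|ε| = 0.30 < 1, so demand is inelastic. A price rise therefore raises total revenue.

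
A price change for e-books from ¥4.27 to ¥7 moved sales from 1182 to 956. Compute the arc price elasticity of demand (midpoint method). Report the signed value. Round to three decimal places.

-0.436

ΔQ = 956 − 1182 = -226; ΔP = 7 − 4.27 = 2.73.
Midpoints: P̄ = 5.63, Q̄ = 1069.0.
ε = (ΔQ/ΔP)(P̄/Q̄) = (-226/2.73)(5.63/1069.0).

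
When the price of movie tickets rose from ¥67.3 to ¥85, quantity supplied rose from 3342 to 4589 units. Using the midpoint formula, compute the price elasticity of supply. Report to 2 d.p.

ΔQ = 4589 − 3342 = 1247; ΔP = 85 − 67.3 = 17.7.
Midpoints: P̄ = 76.15, Q̄ = 3965.5.
ε_s = (ΔQ/ΔP)(P̄/Q̄) = (1247/17.7)(76.15/3965.5).

1.35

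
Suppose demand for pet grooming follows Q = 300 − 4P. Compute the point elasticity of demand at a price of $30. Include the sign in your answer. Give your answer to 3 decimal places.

-0.667

At P = 30, Q = 180.
dQ/dP = −4.
ε = (dQ/dP)(P/Q) = (-4)(30/180).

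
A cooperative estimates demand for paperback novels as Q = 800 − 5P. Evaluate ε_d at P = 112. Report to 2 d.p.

At P = 112, Q = 240.
dQ/dP = −5.
ε = (dQ/dP)(P/Q) = (-5)(112/240).

-2.33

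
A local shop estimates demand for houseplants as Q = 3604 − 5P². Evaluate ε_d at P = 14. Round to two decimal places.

At P = 14, Q = 2624.
dQ/dP = −10P = -140.
ε = (dQ/dP)(P/Q) = (-140)(14/2624).

-0.75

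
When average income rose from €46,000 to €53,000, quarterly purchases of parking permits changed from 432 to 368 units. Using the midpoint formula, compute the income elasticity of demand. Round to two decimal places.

ΔQ = -64, ΔI = 7000. Midpoints: Ī = 49,500, Q̄ = 400.0.
ε_I = (ΔQ/ΔI)(Ī/Q̄) = (-64/7000)(49500/400.0).
ε_I < 0, so the good is inferior.

-1.13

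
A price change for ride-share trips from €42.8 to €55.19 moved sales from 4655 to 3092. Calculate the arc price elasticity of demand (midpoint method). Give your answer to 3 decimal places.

-1.596

ΔQ = 3092 − 4655 = -1563; ΔP = 55.19 − 42.8 = 12.39.
Midpoints: P̄ = 48.99, Q̄ = 3873.5.
ε = (ΔQ/ΔP)(P̄/Q̄) = (-1563/12.39)(48.99/3873.5).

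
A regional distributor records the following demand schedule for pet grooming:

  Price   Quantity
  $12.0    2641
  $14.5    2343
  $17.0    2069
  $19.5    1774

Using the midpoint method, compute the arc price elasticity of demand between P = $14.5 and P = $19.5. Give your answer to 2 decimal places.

At P = 14.5, Q = 2343; at P = 19.5, Q = 1774.
ΔQ = -569, ΔP = 5.0. Midpoints: P̄ = 17.00, Q̄ = 2058.5.
ε = (ΔQ/ΔP)(P̄/Q̄) = (-569/5.0)(17.00/2058.5).

-0.94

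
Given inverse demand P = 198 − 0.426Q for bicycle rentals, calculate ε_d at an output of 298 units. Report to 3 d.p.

At Q = 298, P = 198 − 0.426(298) = 71.05.
dP/dQ = −0.426, so dQ/dP = 1/(−0.426) = -2.347.
ε = (dQ/dP)(P/Q) = (-2.347)(71.05/298).

-0.560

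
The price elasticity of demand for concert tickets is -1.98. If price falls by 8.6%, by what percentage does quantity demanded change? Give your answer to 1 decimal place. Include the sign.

%ΔQ ≈ ε × %ΔP = (-1.98)(-8.6%) = 17.03%.

17.0%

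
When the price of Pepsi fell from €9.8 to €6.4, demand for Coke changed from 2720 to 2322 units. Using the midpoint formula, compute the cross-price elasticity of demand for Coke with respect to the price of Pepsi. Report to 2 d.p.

0.38

ΔQ_x = 2322 − 2720 = -398; ΔP_y = 6.4 − 9.8 = -3.4.
Midpoints: P̄_y = 8.10, Q̄_x = 2521.0.
ε_xy = (ΔQ_x/ΔP_y)(P̄_y/Q̄_x) = (-398/-3.4)(8.10/2521.0).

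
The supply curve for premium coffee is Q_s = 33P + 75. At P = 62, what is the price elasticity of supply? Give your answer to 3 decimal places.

At P = 62, Q_s = 2121.
dQ_s/dP = 33.
ε_s = (dQ_s/dP)(P/Q_s) = (33)(62/2121).

0.965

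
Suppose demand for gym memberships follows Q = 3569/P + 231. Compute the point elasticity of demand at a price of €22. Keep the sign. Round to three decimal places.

At P = 22, Q = 393.227.
dQ/dP = −3569/P² = -7.374.
ε = (dQ/dP)(P/Q) = (-7.374)(22/393.227).

-0.413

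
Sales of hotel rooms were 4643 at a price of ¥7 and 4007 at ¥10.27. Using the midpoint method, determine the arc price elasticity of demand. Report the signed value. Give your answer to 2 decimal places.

-0.39

ΔQ = 4007 − 4643 = -636; ΔP = 10.27 − 7 = 3.27.
Midpoints: P̄ = 8.63, Q̄ = 4325.0.
ε = (ΔQ/ΔP)(P̄/Q̄) = (-636/3.27)(8.63/4325.0).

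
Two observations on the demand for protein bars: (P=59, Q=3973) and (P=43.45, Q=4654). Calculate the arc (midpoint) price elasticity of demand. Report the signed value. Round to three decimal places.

ΔQ = 4654 − 3973 = 681; ΔP = 43.45 − 59 = -15.55.
Midpoints: P̄ = 51.23, Q̄ = 4313.5.
ε = (ΔQ/ΔP)(P̄/Q̄) = (681/-15.55)(51.23/4313.5).

-0.520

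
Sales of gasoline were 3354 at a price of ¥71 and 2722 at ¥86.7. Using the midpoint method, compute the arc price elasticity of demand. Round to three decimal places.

-1.045

ΔQ = 2722 − 3354 = -632; ΔP = 86.7 − 71 = 15.7.
Midpoints: P̄ = 78.85, Q̄ = 3038.0.
ε = (ΔQ/ΔP)(P̄/Q̄) = (-632/15.7)(78.85/3038.0).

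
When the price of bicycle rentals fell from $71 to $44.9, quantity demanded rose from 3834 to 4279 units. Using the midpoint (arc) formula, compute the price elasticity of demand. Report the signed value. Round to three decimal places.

-0.244

ΔQ = 4279 − 3834 = 445; ΔP = 44.9 − 71 = -26.1.
Midpoints: P̄ = 57.95, Q̄ = 4056.5.
ε = (ΔQ/ΔP)(P̄/Q̄) = (445/-26.1)(57.95/4056.5).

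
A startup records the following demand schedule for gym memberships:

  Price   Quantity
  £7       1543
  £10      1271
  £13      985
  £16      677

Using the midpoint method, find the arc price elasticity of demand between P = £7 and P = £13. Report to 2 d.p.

At P = 7, Q = 1543; at P = 13, Q = 985.
ΔQ = -558, ΔP = 6. Midpoints: P̄ = 10.00, Q̄ = 1264.0.
ε = (ΔQ/ΔP)(P̄/Q̄) = (-558/6)(10.00/1264.0).

-0.74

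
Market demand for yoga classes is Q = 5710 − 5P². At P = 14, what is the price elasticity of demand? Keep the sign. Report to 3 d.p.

At P = 14, Q = 4730.
dQ/dP = −10P = -140.
ε = (dQ/dP)(P/Q) = (-140)(14/4730).

-0.414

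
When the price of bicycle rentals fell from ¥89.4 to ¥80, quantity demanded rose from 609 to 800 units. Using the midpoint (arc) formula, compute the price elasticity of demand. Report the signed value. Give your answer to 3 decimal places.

-2.443

ΔQ = 800 − 609 = 191; ΔP = 80 − 89.4 = -9.4.
Midpoints: P̄ = 84.70, Q̄ = 704.5.
ε = (ΔQ/ΔP)(P̄/Q̄) = (191/-9.4)(84.70/704.5).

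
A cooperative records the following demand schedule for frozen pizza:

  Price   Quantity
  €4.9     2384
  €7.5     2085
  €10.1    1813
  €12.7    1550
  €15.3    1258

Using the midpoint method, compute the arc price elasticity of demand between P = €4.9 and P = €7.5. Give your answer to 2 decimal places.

-0.32

At P = 4.9, Q = 2384; at P = 7.5, Q = 2085.
ΔQ = -299, ΔP = 2.6. Midpoints: P̄ = 6.20, Q̄ = 2234.5.
ε = (ΔQ/ΔP)(P̄/Q̄) = (-299/2.6)(6.20/2234.5).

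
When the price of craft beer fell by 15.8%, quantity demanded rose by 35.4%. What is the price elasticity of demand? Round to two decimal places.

-2.24

ε = %ΔQ / %ΔP = (35.4)/(-15.8) = -2.241.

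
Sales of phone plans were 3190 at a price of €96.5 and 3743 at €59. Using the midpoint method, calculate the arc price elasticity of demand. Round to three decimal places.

ΔQ = 3743 − 3190 = 553; ΔP = 59 − 96.5 = -37.5.
Midpoints: P̄ = 77.75, Q̄ = 3466.5.
ε = (ΔQ/ΔP)(P̄/Q̄) = (553/-37.5)(77.75/3466.5).

-0.331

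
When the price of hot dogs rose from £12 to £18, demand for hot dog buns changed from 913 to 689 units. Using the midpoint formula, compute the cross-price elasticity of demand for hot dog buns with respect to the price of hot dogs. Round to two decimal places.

ΔQ_x = 689 − 913 = -224; ΔP_y = 18 − 12 = 6.
Midpoints: P̄_y = 15.00, Q̄_x = 801.0.
ε_xy = (ΔQ_x/ΔP_y)(P̄_y/Q̄_x) = (-224/6)(15.00/801.0).

-0.70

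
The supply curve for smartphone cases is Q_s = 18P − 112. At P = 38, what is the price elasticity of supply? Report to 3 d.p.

1.196

At P = 38, Q_s = 572.
dQ_s/dP = 18.
ε_s = (dQ_s/dP)(P/Q_s) = (18)(38/572).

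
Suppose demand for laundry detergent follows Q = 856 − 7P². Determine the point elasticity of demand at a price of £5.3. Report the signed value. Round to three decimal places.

At P = 5.3, Q = 659.370.
dQ/dP = −14P = -74.200.
ε = (dQ/dP)(P/Q) = (-74.200)(5.3/659.370).
|ε| < 1, so demand is inelastic at this price.

-0.596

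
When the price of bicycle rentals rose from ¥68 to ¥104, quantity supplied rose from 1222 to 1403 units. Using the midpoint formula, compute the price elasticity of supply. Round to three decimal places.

0.329

ΔQ = 1403 − 1222 = 181; ΔP = 104 − 68 = 36.
Midpoints: P̄ = 86.00, Q̄ = 1312.5.
ε_s = (ΔQ/ΔP)(P̄/Q̄) = (181/36)(86.00/1312.5).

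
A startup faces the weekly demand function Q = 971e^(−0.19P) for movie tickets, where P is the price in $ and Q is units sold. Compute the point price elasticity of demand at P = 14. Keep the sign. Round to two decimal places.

-2.66

At P = 14, Q = 67.920.
dQ/dP = −0.19·971e^(−0.19P) = −0.19Q = -12.905.
ε = (dQ/dP)(P/Q) = (-12.905)(14/67.920).
|ε| > 1, so demand is elastic at this price.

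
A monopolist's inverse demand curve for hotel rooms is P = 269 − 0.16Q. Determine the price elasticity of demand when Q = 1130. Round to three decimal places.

At Q = 1130, P = 269 − 0.16(1130) = 88.20.
dP/dQ = −0.16, so dQ/dP = 1/(−0.16) = -6.250.
ε = (dQ/dP)(P/Q) = (-6.250)(88.20/1130).

-0.488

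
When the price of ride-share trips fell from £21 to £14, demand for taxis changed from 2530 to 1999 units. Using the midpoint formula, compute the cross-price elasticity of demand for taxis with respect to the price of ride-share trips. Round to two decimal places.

0.59

ΔQ_x = 1999 − 2530 = -531; ΔP_y = 14 − 21 = -7.
Midpoints: P̄_y = 17.50, Q̄_x = 2264.5.
ε_xy = (ΔQ_x/ΔP_y)(P̄_y/Q̄_x) = (-531/-7)(17.50/2264.5).
ε_xy > 0, so the goods are substitutes.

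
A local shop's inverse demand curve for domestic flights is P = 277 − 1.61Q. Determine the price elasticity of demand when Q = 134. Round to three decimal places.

-0.284

At Q = 134, P = 277 − 1.61(134) = 61.26.
dP/dQ = −1.61, so dQ/dP = 1/(−1.61) = -0.621.
ε = (dQ/dP)(P/Q) = (-0.621)(61.26/134).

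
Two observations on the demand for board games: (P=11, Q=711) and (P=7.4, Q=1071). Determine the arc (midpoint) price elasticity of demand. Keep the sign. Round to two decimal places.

-1.03

ΔQ = 1071 − 711 = 360; ΔP = 7.4 − 11 = -3.6.
Midpoints: P̄ = 9.20, Q̄ = 891.0.
ε = (ΔQ/ΔP)(P̄/Q̄) = (360/-3.6)(9.20/891.0).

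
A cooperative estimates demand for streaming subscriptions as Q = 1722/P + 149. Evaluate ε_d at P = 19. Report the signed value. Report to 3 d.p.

At P = 19, Q = 239.632.
dQ/dP = −1722/P² = -4.770.
ε = (dQ/dP)(P/Q) = (-4.770)(19/239.632).

-0.378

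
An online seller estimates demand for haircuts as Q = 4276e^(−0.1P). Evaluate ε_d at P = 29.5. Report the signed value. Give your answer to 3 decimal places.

At P = 29.5, Q = 223.805.
dQ/dP = −0.1·4276e^(−0.1P) = −0.1Q = -22.380.
ε = (dQ/dP)(P/Q) = (-22.380)(29.5/223.805).

-2.950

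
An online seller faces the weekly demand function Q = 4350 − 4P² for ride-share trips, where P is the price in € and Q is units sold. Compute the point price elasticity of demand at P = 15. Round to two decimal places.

At P = 15, Q = 3450.
dQ/dP = −8P = -120.
ε = (dQ/dP)(P/Q) = (-120)(15/3450).
|ε| < 1, so demand is inelastic at this price.

-0.52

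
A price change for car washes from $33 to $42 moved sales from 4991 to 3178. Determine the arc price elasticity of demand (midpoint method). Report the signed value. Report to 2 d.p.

ΔQ = 3178 − 4991 = -1813; ΔP = 42 − 33 = 9.
Midpoints: P̄ = 37.50, Q̄ = 4084.5.
ε = (ΔQ/ΔP)(P̄/Q̄) = (-1813/9)(37.50/4084.5).

-1.85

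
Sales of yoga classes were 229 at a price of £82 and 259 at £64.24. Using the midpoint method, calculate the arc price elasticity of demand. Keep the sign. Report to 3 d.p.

ΔQ = 259 − 229 = 30; ΔP = 64.24 − 82 = -17.76.
Midpoints: P̄ = 73.12, Q̄ = 244.0.
ε = (ΔQ/ΔP)(P̄/Q̄) = (30/-17.76)(73.12/244.0).

-0.506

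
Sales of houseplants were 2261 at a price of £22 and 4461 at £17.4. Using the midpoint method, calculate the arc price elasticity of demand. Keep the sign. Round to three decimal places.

-2.803

ΔQ = 4461 − 2261 = 2200; ΔP = 17.4 − 22 = -4.6.
Midpoints: P̄ = 19.70, Q̄ = 3361.0.
ε = (ΔQ/ΔP)(P̄/Q̄) = (2200/-4.6)(19.70/3361.0).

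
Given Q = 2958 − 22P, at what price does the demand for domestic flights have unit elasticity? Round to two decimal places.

67.23

For linear demand Q = a − bP, ε = −bP/(a − bP). |ε| = 1 when bP = a − bP, i.e. P = a/(2b).
P = 2958/(2·22) = 2958/44 = 67.2273.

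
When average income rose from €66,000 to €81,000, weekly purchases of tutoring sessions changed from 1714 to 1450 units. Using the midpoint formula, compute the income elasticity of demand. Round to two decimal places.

ΔQ = -264, ΔI = 15000. Midpoints: Ī = 73,500, Q̄ = 1582.0.
ε_I = (ΔQ/ΔI)(Ī/Q̄) = (-264/15000)(73500/1582.0).

-0.82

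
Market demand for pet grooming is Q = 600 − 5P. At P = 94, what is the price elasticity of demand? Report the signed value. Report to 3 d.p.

-3.615

At P = 94, Q = 130.
dQ/dP = −5.
ε = (dQ/dP)(P/Q) = (-5)(94/130).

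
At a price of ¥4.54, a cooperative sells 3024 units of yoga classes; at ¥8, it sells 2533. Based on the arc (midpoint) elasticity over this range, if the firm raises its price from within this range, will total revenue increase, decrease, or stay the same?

increase

Arc ε = (-491/3.46)(6.27/2778.5) ≈ -0.320.
|ε| = 0.32 < 1, so demand is inelastic. A price rise therefore raises total revenue.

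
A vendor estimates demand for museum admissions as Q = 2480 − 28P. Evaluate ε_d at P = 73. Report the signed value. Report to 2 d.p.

-4.69

At P = 73, Q = 436.
dQ/dP = −28.
ε = (dQ/dP)(P/Q) = (-28)(73/436).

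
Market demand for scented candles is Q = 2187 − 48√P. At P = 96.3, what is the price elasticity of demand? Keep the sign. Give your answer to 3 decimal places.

At P = 96.3, Q = 1715.964.
dQ/dP = −48/(2√P) = -2.446.
ε = (dQ/dP)(P/Q) = (-2.446)(96.3/1715.964).

-0.137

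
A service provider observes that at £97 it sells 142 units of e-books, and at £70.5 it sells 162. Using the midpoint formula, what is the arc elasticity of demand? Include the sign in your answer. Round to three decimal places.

-0.416

ΔQ = 162 − 142 = 20; ΔP = 70.5 − 97 = -26.5.
Midpoints: P̄ = 83.75, Q̄ = 152.0.
ε = (ΔQ/ΔP)(P̄/Q̄) = (20/-26.5)(83.75/152.0).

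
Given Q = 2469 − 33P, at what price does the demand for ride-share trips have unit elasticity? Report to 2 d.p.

37.41

For linear demand Q = a − bP, ε = −bP/(a − bP). |ε| = 1 when bP = a − bP, i.e. P = a/(2b).
P = 2469/(2·33) = 2469/66 = 37.4091.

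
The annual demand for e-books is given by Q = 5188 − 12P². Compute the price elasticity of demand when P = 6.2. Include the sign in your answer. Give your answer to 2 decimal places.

At P = 6.2, Q = 4726.720.
dQ/dP = −24P = -148.800.
ε = (dQ/dP)(P/Q) = (-148.800)(6.2/4726.720).
|ε| < 1, so demand is inelastic at this price.

-0.20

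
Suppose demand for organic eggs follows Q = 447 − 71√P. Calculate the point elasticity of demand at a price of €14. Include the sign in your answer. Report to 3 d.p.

At P = 14, Q = 181.342.
dQ/dP = −71/(2√P) = -9.488.
ε = (dQ/dP)(P/Q) = (-9.488)(14/181.342).
|ε| < 1, so demand is inelastic at this price.

-0.732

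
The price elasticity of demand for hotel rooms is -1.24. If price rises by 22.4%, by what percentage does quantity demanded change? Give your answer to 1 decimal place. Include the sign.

-27.8%

%ΔQ ≈ ε × %ΔP = (-1.24)(22.4%) = -27.78%.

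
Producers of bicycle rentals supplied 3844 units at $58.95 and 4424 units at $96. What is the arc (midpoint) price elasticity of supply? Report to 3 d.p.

ΔQ = 4424 − 3844 = 580; ΔP = 96 − 58.95 = 37.05.
Midpoints: P̄ = 77.47, Q̄ = 4134.0.
ε_s = (ΔQ/ΔP)(P̄/Q̄) = (580/37.05)(77.47/4134.0).

0.293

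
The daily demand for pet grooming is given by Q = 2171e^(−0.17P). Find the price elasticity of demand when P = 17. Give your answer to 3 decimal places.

-2.890

At P = 17, Q = 120.656.
dQ/dP = −0.17·2171e^(−0.17P) = −0.17Q = -20.512.
ε = (dQ/dP)(P/Q) = (-20.512)(17/120.656).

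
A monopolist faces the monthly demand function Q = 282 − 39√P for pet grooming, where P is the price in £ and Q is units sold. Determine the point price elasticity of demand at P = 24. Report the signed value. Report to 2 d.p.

-1.05

At P = 24, Q = 90.940.
dQ/dP = −39/(2√P) = -3.980.
ε = (dQ/dP)(P/Q) = (-3.980)(24/90.940).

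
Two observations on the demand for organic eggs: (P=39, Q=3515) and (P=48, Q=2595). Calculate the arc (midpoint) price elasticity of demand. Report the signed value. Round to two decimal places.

-1.46

ΔQ = 2595 − 3515 = -920; ΔP = 48 − 39 = 9.
Midpoints: P̄ = 43.50, Q̄ = 3055.0.
ε = (ΔQ/ΔP)(P̄/Q̄) = (-920/9)(43.50/3055.0).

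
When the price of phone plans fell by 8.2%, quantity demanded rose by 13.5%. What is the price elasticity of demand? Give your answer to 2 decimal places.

-1.65

ε = %ΔQ / %ΔP = (13.5)/(-8.2) = -1.646.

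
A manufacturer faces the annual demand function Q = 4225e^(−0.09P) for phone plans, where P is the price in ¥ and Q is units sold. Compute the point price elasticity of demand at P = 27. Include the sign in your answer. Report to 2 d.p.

-2.43

At P = 27, Q = 371.956.
dQ/dP = −0.09·4225e^(−0.09P) = −0.09Q = -33.476.
ε = (dQ/dP)(P/Q) = (-33.476)(27/371.956).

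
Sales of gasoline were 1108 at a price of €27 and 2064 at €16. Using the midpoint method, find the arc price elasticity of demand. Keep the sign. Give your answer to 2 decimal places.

ΔQ = 2064 − 1108 = 956; ΔP = 16 − 27 = -11.
Midpoints: P̄ = 21.50, Q̄ = 1586.0.
ε = (ΔQ/ΔP)(P̄/Q̄) = (956/-11)(21.50/1586.0).

-1.18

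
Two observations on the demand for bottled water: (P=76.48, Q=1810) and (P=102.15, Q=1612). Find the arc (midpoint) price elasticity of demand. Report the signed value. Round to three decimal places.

-0.403

ΔQ = 1612 − 1810 = -198; ΔP = 102.15 − 76.48 = 25.67.
Midpoints: P̄ = 89.31, Q̄ = 1711.0.
ε = (ΔQ/ΔP)(P̄/Q̄) = (-198/25.67)(89.31/1711.0).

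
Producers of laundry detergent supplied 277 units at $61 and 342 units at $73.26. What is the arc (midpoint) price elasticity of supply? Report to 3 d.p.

1.150

ΔQ = 342 − 277 = 65; ΔP = 73.26 − 61 = 12.26.
Midpoints: P̄ = 67.13, Q̄ = 309.5.
ε_s = (ΔQ/ΔP)(P̄/Q̄) = (65/12.26)(67.13/309.5).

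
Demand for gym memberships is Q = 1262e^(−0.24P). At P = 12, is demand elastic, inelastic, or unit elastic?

Q = 70.842, dQ/dP = -17.002.
ε = (dQ/dP)(P/Q) ≈ -2.880.
|ε| = 2.88 > 1.

elastic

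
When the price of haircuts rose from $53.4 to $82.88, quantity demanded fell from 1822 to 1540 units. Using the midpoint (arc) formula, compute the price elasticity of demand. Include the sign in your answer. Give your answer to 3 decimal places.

ΔQ = 1540 − 1822 = -282; ΔP = 82.88 − 53.4 = 29.48.
Midpoints: P̄ = 68.14, Q̄ = 1681.0.
ε = (ΔQ/ΔP)(P̄/Q̄) = (-282/29.48)(68.14/1681.0).

-0.388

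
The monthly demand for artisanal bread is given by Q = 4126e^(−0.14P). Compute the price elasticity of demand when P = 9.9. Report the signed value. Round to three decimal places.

At P = 9.9, Q = 1031.804.
dQ/dP = −0.14·4126e^(−0.14P) = −0.14Q = -144.453.
ε = (dQ/dP)(P/Q) = (-144.453)(9.9/1031.804).

-1.386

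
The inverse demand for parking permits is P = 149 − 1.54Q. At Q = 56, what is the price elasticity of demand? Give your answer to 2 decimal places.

At Q = 56, P = 149 − 1.54(56) = 62.76.
dP/dQ = −1.54, so dQ/dP = 1/(−1.54) = -0.649.
ε = (dQ/dP)(P/Q) = (-0.649)(62.76/56).

-0.73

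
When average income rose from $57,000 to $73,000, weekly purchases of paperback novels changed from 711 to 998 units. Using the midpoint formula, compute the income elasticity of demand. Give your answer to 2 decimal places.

1.36

ΔQ = 287, ΔI = 16000. Midpoints: Ī = 65,000, Q̄ = 854.5.
ε_I = (ΔQ/ΔI)(Ī/Q̄) = (287/16000)(65000/854.5).
ε_I > 0, so the good is normal.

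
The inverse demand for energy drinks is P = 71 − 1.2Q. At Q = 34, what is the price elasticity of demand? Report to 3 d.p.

-0.740

At Q = 34, P = 71 − 1.2(34) = 30.20.
dP/dQ = −1.2, so dQ/dP = 1/(−1.2) = -0.833.
ε = (dQ/dP)(P/Q) = (-0.833)(30.20/34).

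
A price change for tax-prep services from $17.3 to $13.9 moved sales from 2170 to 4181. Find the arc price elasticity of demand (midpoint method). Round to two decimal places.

ΔQ = 4181 − 2170 = 2011; ΔP = 13.9 − 17.3 = -3.4.
Midpoints: P̄ = 15.60, Q̄ = 3175.5.
ε = (ΔQ/ΔP)(P̄/Q̄) = (2011/-3.4)(15.60/3175.5).

-2.91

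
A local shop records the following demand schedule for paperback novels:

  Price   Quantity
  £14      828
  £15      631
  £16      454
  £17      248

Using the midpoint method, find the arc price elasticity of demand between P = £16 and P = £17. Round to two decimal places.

-9.68

At P = 16, Q = 454; at P = 17, Q = 248.
ΔQ = -206, ΔP = 1. Midpoints: P̄ = 16.50, Q̄ = 351.0.
ε = (ΔQ/ΔP)(P̄/Q̄) = (-206/1)(16.50/351.0).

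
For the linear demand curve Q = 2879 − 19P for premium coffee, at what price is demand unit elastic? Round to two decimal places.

75.76

For linear demand Q = a − bP, ε = −bP/(a − bP). |ε| = 1 when bP = a − bP, i.e. P = a/(2b).
P = 2879/(2·19) = 2879/38 = 75.7632.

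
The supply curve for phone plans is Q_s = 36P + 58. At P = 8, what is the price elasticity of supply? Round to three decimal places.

At P = 8, Q_s = 346.
dQ_s/dP = 36.
ε_s = (dQ_s/dP)(P/Q_s) = (36)(8/346).

0.832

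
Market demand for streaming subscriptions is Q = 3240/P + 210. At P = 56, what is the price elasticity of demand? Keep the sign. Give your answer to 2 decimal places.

-0.22

At P = 56, Q = 267.857.
dQ/dP = −3240/P² = -1.033.
ε = (dQ/dP)(P/Q) = (-1.033)(56/267.857).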